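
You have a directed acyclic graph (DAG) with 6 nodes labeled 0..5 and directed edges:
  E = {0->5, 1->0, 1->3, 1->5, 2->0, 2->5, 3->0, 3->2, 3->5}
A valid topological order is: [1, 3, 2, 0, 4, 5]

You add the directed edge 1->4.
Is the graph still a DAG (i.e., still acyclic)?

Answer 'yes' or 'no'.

Given toposort: [1, 3, 2, 0, 4, 5]
Position of 1: index 0; position of 4: index 4
New edge 1->4: forward
Forward edge: respects the existing order. Still a DAG, same toposort still valid.
Still a DAG? yes

Answer: yes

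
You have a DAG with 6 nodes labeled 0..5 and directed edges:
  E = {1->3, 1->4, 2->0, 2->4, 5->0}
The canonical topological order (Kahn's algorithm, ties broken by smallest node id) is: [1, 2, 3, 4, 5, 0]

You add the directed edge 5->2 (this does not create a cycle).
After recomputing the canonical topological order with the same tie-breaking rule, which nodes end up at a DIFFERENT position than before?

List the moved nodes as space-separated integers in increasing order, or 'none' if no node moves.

Old toposort: [1, 2, 3, 4, 5, 0]
Added edge 5->2
Recompute Kahn (smallest-id tiebreak):
  initial in-degrees: [2, 0, 1, 1, 2, 0]
  ready (indeg=0): [1, 5]
  pop 1: indeg[3]->0; indeg[4]->1 | ready=[3, 5] | order so far=[1]
  pop 3: no out-edges | ready=[5] | order so far=[1, 3]
  pop 5: indeg[0]->1; indeg[2]->0 | ready=[2] | order so far=[1, 3, 5]
  pop 2: indeg[0]->0; indeg[4]->0 | ready=[0, 4] | order so far=[1, 3, 5, 2]
  pop 0: no out-edges | ready=[4] | order so far=[1, 3, 5, 2, 0]
  pop 4: no out-edges | ready=[] | order so far=[1, 3, 5, 2, 0, 4]
New canonical toposort: [1, 3, 5, 2, 0, 4]
Compare positions:
  Node 0: index 5 -> 4 (moved)
  Node 1: index 0 -> 0 (same)
  Node 2: index 1 -> 3 (moved)
  Node 3: index 2 -> 1 (moved)
  Node 4: index 3 -> 5 (moved)
  Node 5: index 4 -> 2 (moved)
Nodes that changed position: 0 2 3 4 5

Answer: 0 2 3 4 5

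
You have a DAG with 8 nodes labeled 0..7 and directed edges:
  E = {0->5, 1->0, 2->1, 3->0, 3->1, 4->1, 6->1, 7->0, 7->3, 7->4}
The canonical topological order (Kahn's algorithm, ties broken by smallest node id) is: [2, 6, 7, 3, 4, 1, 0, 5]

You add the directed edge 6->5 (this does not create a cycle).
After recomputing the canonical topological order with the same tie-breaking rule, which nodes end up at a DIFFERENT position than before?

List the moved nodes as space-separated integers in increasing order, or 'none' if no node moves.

Old toposort: [2, 6, 7, 3, 4, 1, 0, 5]
Added edge 6->5
Recompute Kahn (smallest-id tiebreak):
  initial in-degrees: [3, 4, 0, 1, 1, 2, 0, 0]
  ready (indeg=0): [2, 6, 7]
  pop 2: indeg[1]->3 | ready=[6, 7] | order so far=[2]
  pop 6: indeg[1]->2; indeg[5]->1 | ready=[7] | order so far=[2, 6]
  pop 7: indeg[0]->2; indeg[3]->0; indeg[4]->0 | ready=[3, 4] | order so far=[2, 6, 7]
  pop 3: indeg[0]->1; indeg[1]->1 | ready=[4] | order so far=[2, 6, 7, 3]
  pop 4: indeg[1]->0 | ready=[1] | order so far=[2, 6, 7, 3, 4]
  pop 1: indeg[0]->0 | ready=[0] | order so far=[2, 6, 7, 3, 4, 1]
  pop 0: indeg[5]->0 | ready=[5] | order so far=[2, 6, 7, 3, 4, 1, 0]
  pop 5: no out-edges | ready=[] | order so far=[2, 6, 7, 3, 4, 1, 0, 5]
New canonical toposort: [2, 6, 7, 3, 4, 1, 0, 5]
Compare positions:
  Node 0: index 6 -> 6 (same)
  Node 1: index 5 -> 5 (same)
  Node 2: index 0 -> 0 (same)
  Node 3: index 3 -> 3 (same)
  Node 4: index 4 -> 4 (same)
  Node 5: index 7 -> 7 (same)
  Node 6: index 1 -> 1 (same)
  Node 7: index 2 -> 2 (same)
Nodes that changed position: none

Answer: none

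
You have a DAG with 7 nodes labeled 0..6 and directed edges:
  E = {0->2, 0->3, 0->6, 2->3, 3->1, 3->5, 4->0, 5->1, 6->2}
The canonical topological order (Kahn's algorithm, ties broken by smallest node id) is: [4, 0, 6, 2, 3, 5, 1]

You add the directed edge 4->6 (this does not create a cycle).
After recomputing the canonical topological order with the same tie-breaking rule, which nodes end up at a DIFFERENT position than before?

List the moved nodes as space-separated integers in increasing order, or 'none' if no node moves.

Old toposort: [4, 0, 6, 2, 3, 5, 1]
Added edge 4->6
Recompute Kahn (smallest-id tiebreak):
  initial in-degrees: [1, 2, 2, 2, 0, 1, 2]
  ready (indeg=0): [4]
  pop 4: indeg[0]->0; indeg[6]->1 | ready=[0] | order so far=[4]
  pop 0: indeg[2]->1; indeg[3]->1; indeg[6]->0 | ready=[6] | order so far=[4, 0]
  pop 6: indeg[2]->0 | ready=[2] | order so far=[4, 0, 6]
  pop 2: indeg[3]->0 | ready=[3] | order so far=[4, 0, 6, 2]
  pop 3: indeg[1]->1; indeg[5]->0 | ready=[5] | order so far=[4, 0, 6, 2, 3]
  pop 5: indeg[1]->0 | ready=[1] | order so far=[4, 0, 6, 2, 3, 5]
  pop 1: no out-edges | ready=[] | order so far=[4, 0, 6, 2, 3, 5, 1]
New canonical toposort: [4, 0, 6, 2, 3, 5, 1]
Compare positions:
  Node 0: index 1 -> 1 (same)
  Node 1: index 6 -> 6 (same)
  Node 2: index 3 -> 3 (same)
  Node 3: index 4 -> 4 (same)
  Node 4: index 0 -> 0 (same)
  Node 5: index 5 -> 5 (same)
  Node 6: index 2 -> 2 (same)
Nodes that changed position: none

Answer: none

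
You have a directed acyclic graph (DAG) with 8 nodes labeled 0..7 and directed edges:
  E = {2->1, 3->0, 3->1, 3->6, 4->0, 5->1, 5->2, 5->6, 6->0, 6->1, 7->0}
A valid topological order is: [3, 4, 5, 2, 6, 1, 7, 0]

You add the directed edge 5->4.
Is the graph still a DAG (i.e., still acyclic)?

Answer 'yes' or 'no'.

Answer: yes

Derivation:
Given toposort: [3, 4, 5, 2, 6, 1, 7, 0]
Position of 5: index 2; position of 4: index 1
New edge 5->4: backward (u after v in old order)
Backward edge: old toposort is now invalid. Check if this creates a cycle.
Does 4 already reach 5? Reachable from 4: [0, 4]. NO -> still a DAG (reorder needed).
Still a DAG? yes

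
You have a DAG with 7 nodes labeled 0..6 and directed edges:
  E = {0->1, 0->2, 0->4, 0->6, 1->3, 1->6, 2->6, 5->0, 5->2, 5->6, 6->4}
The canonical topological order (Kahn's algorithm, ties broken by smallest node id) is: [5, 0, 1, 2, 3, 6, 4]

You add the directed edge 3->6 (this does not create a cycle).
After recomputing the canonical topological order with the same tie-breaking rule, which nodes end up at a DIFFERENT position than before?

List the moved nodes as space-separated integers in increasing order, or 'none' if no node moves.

Old toposort: [5, 0, 1, 2, 3, 6, 4]
Added edge 3->6
Recompute Kahn (smallest-id tiebreak):
  initial in-degrees: [1, 1, 2, 1, 2, 0, 5]
  ready (indeg=0): [5]
  pop 5: indeg[0]->0; indeg[2]->1; indeg[6]->4 | ready=[0] | order so far=[5]
  pop 0: indeg[1]->0; indeg[2]->0; indeg[4]->1; indeg[6]->3 | ready=[1, 2] | order so far=[5, 0]
  pop 1: indeg[3]->0; indeg[6]->2 | ready=[2, 3] | order so far=[5, 0, 1]
  pop 2: indeg[6]->1 | ready=[3] | order so far=[5, 0, 1, 2]
  pop 3: indeg[6]->0 | ready=[6] | order so far=[5, 0, 1, 2, 3]
  pop 6: indeg[4]->0 | ready=[4] | order so far=[5, 0, 1, 2, 3, 6]
  pop 4: no out-edges | ready=[] | order so far=[5, 0, 1, 2, 3, 6, 4]
New canonical toposort: [5, 0, 1, 2, 3, 6, 4]
Compare positions:
  Node 0: index 1 -> 1 (same)
  Node 1: index 2 -> 2 (same)
  Node 2: index 3 -> 3 (same)
  Node 3: index 4 -> 4 (same)
  Node 4: index 6 -> 6 (same)
  Node 5: index 0 -> 0 (same)
  Node 6: index 5 -> 5 (same)
Nodes that changed position: none

Answer: none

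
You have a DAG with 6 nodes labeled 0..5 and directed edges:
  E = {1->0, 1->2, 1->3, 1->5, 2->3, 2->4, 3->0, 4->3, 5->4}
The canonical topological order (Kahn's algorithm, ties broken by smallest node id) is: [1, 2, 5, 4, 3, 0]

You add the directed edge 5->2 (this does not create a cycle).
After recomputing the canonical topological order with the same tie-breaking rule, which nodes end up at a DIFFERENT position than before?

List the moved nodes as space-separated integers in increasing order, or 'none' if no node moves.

Answer: 2 5

Derivation:
Old toposort: [1, 2, 5, 4, 3, 0]
Added edge 5->2
Recompute Kahn (smallest-id tiebreak):
  initial in-degrees: [2, 0, 2, 3, 2, 1]
  ready (indeg=0): [1]
  pop 1: indeg[0]->1; indeg[2]->1; indeg[3]->2; indeg[5]->0 | ready=[5] | order so far=[1]
  pop 5: indeg[2]->0; indeg[4]->1 | ready=[2] | order so far=[1, 5]
  pop 2: indeg[3]->1; indeg[4]->0 | ready=[4] | order so far=[1, 5, 2]
  pop 4: indeg[3]->0 | ready=[3] | order so far=[1, 5, 2, 4]
  pop 3: indeg[0]->0 | ready=[0] | order so far=[1, 5, 2, 4, 3]
  pop 0: no out-edges | ready=[] | order so far=[1, 5, 2, 4, 3, 0]
New canonical toposort: [1, 5, 2, 4, 3, 0]
Compare positions:
  Node 0: index 5 -> 5 (same)
  Node 1: index 0 -> 0 (same)
  Node 2: index 1 -> 2 (moved)
  Node 3: index 4 -> 4 (same)
  Node 4: index 3 -> 3 (same)
  Node 5: index 2 -> 1 (moved)
Nodes that changed position: 2 5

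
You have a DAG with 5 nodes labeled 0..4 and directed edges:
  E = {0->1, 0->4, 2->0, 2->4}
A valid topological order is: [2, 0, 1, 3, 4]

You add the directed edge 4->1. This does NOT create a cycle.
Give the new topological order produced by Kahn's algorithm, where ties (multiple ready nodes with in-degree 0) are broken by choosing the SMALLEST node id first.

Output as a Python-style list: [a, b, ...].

Old toposort: [2, 0, 1, 3, 4]
Added edge: 4->1
Position of 4 (4) > position of 1 (2). Must reorder: 4 must now come before 1.
Run Kahn's algorithm (break ties by smallest node id):
  initial in-degrees: [1, 2, 0, 0, 2]
  ready (indeg=0): [2, 3]
  pop 2: indeg[0]->0; indeg[4]->1 | ready=[0, 3] | order so far=[2]
  pop 0: indeg[1]->1; indeg[4]->0 | ready=[3, 4] | order so far=[2, 0]
  pop 3: no out-edges | ready=[4] | order so far=[2, 0, 3]
  pop 4: indeg[1]->0 | ready=[1] | order so far=[2, 0, 3, 4]
  pop 1: no out-edges | ready=[] | order so far=[2, 0, 3, 4, 1]
  Result: [2, 0, 3, 4, 1]

Answer: [2, 0, 3, 4, 1]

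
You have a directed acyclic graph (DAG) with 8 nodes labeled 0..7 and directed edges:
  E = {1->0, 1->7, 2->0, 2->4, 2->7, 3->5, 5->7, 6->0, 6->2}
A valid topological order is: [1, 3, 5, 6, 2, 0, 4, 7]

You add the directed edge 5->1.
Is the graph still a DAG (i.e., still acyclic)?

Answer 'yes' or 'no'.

Answer: yes

Derivation:
Given toposort: [1, 3, 5, 6, 2, 0, 4, 7]
Position of 5: index 2; position of 1: index 0
New edge 5->1: backward (u after v in old order)
Backward edge: old toposort is now invalid. Check if this creates a cycle.
Does 1 already reach 5? Reachable from 1: [0, 1, 7]. NO -> still a DAG (reorder needed).
Still a DAG? yes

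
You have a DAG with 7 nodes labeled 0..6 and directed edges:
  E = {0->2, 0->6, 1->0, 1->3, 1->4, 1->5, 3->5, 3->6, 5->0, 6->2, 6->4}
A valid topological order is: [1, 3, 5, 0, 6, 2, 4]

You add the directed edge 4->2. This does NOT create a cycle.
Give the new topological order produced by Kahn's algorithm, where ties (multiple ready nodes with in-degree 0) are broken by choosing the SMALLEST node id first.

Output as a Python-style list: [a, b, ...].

Answer: [1, 3, 5, 0, 6, 4, 2]

Derivation:
Old toposort: [1, 3, 5, 0, 6, 2, 4]
Added edge: 4->2
Position of 4 (6) > position of 2 (5). Must reorder: 4 must now come before 2.
Run Kahn's algorithm (break ties by smallest node id):
  initial in-degrees: [2, 0, 3, 1, 2, 2, 2]
  ready (indeg=0): [1]
  pop 1: indeg[0]->1; indeg[3]->0; indeg[4]->1; indeg[5]->1 | ready=[3] | order so far=[1]
  pop 3: indeg[5]->0; indeg[6]->1 | ready=[5] | order so far=[1, 3]
  pop 5: indeg[0]->0 | ready=[0] | order so far=[1, 3, 5]
  pop 0: indeg[2]->2; indeg[6]->0 | ready=[6] | order so far=[1, 3, 5, 0]
  pop 6: indeg[2]->1; indeg[4]->0 | ready=[4] | order so far=[1, 3, 5, 0, 6]
  pop 4: indeg[2]->0 | ready=[2] | order so far=[1, 3, 5, 0, 6, 4]
  pop 2: no out-edges | ready=[] | order so far=[1, 3, 5, 0, 6, 4, 2]
  Result: [1, 3, 5, 0, 6, 4, 2]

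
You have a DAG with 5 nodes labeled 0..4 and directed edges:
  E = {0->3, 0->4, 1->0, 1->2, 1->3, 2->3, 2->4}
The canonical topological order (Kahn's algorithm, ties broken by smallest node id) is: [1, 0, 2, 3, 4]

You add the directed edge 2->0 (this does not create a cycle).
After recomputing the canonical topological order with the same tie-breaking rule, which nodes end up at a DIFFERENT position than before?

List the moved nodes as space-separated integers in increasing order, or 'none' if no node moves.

Answer: 0 2

Derivation:
Old toposort: [1, 0, 2, 3, 4]
Added edge 2->0
Recompute Kahn (smallest-id tiebreak):
  initial in-degrees: [2, 0, 1, 3, 2]
  ready (indeg=0): [1]
  pop 1: indeg[0]->1; indeg[2]->0; indeg[3]->2 | ready=[2] | order so far=[1]
  pop 2: indeg[0]->0; indeg[3]->1; indeg[4]->1 | ready=[0] | order so far=[1, 2]
  pop 0: indeg[3]->0; indeg[4]->0 | ready=[3, 4] | order so far=[1, 2, 0]
  pop 3: no out-edges | ready=[4] | order so far=[1, 2, 0, 3]
  pop 4: no out-edges | ready=[] | order so far=[1, 2, 0, 3, 4]
New canonical toposort: [1, 2, 0, 3, 4]
Compare positions:
  Node 0: index 1 -> 2 (moved)
  Node 1: index 0 -> 0 (same)
  Node 2: index 2 -> 1 (moved)
  Node 3: index 3 -> 3 (same)
  Node 4: index 4 -> 4 (same)
Nodes that changed position: 0 2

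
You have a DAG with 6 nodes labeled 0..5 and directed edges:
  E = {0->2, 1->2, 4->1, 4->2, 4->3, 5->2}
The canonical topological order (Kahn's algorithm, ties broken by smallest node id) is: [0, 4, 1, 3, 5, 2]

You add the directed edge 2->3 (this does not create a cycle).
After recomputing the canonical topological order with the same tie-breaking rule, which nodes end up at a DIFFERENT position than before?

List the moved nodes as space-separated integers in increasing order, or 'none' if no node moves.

Answer: 2 3 5

Derivation:
Old toposort: [0, 4, 1, 3, 5, 2]
Added edge 2->3
Recompute Kahn (smallest-id tiebreak):
  initial in-degrees: [0, 1, 4, 2, 0, 0]
  ready (indeg=0): [0, 4, 5]
  pop 0: indeg[2]->3 | ready=[4, 5] | order so far=[0]
  pop 4: indeg[1]->0; indeg[2]->2; indeg[3]->1 | ready=[1, 5] | order so far=[0, 4]
  pop 1: indeg[2]->1 | ready=[5] | order so far=[0, 4, 1]
  pop 5: indeg[2]->0 | ready=[2] | order so far=[0, 4, 1, 5]
  pop 2: indeg[3]->0 | ready=[3] | order so far=[0, 4, 1, 5, 2]
  pop 3: no out-edges | ready=[] | order so far=[0, 4, 1, 5, 2, 3]
New canonical toposort: [0, 4, 1, 5, 2, 3]
Compare positions:
  Node 0: index 0 -> 0 (same)
  Node 1: index 2 -> 2 (same)
  Node 2: index 5 -> 4 (moved)
  Node 3: index 3 -> 5 (moved)
  Node 4: index 1 -> 1 (same)
  Node 5: index 4 -> 3 (moved)
Nodes that changed position: 2 3 5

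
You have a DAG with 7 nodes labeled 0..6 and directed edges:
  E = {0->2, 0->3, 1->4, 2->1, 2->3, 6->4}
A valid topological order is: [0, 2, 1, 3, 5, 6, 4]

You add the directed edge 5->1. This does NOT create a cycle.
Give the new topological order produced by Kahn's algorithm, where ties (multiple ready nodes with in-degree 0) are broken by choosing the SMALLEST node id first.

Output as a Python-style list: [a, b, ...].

Answer: [0, 2, 3, 5, 1, 6, 4]

Derivation:
Old toposort: [0, 2, 1, 3, 5, 6, 4]
Added edge: 5->1
Position of 5 (4) > position of 1 (2). Must reorder: 5 must now come before 1.
Run Kahn's algorithm (break ties by smallest node id):
  initial in-degrees: [0, 2, 1, 2, 2, 0, 0]
  ready (indeg=0): [0, 5, 6]
  pop 0: indeg[2]->0; indeg[3]->1 | ready=[2, 5, 6] | order so far=[0]
  pop 2: indeg[1]->1; indeg[3]->0 | ready=[3, 5, 6] | order so far=[0, 2]
  pop 3: no out-edges | ready=[5, 6] | order so far=[0, 2, 3]
  pop 5: indeg[1]->0 | ready=[1, 6] | order so far=[0, 2, 3, 5]
  pop 1: indeg[4]->1 | ready=[6] | order so far=[0, 2, 3, 5, 1]
  pop 6: indeg[4]->0 | ready=[4] | order so far=[0, 2, 3, 5, 1, 6]
  pop 4: no out-edges | ready=[] | order so far=[0, 2, 3, 5, 1, 6, 4]
  Result: [0, 2, 3, 5, 1, 6, 4]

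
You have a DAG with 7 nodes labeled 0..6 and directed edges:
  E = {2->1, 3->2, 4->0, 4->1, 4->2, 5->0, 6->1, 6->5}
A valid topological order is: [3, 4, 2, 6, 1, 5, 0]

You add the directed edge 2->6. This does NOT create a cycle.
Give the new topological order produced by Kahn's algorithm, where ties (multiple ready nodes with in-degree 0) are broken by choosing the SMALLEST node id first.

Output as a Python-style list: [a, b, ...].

Old toposort: [3, 4, 2, 6, 1, 5, 0]
Added edge: 2->6
Position of 2 (2) < position of 6 (3). Old order still valid.
Run Kahn's algorithm (break ties by smallest node id):
  initial in-degrees: [2, 3, 2, 0, 0, 1, 1]
  ready (indeg=0): [3, 4]
  pop 3: indeg[2]->1 | ready=[4] | order so far=[3]
  pop 4: indeg[0]->1; indeg[1]->2; indeg[2]->0 | ready=[2] | order so far=[3, 4]
  pop 2: indeg[1]->1; indeg[6]->0 | ready=[6] | order so far=[3, 4, 2]
  pop 6: indeg[1]->0; indeg[5]->0 | ready=[1, 5] | order so far=[3, 4, 2, 6]
  pop 1: no out-edges | ready=[5] | order so far=[3, 4, 2, 6, 1]
  pop 5: indeg[0]->0 | ready=[0] | order so far=[3, 4, 2, 6, 1, 5]
  pop 0: no out-edges | ready=[] | order so far=[3, 4, 2, 6, 1, 5, 0]
  Result: [3, 4, 2, 6, 1, 5, 0]

Answer: [3, 4, 2, 6, 1, 5, 0]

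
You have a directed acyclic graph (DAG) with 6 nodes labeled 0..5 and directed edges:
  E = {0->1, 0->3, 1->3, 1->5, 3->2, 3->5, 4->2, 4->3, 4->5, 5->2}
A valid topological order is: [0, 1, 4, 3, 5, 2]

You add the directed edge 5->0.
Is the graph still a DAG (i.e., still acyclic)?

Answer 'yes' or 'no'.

Given toposort: [0, 1, 4, 3, 5, 2]
Position of 5: index 4; position of 0: index 0
New edge 5->0: backward (u after v in old order)
Backward edge: old toposort is now invalid. Check if this creates a cycle.
Does 0 already reach 5? Reachable from 0: [0, 1, 2, 3, 5]. YES -> cycle!
Still a DAG? no

Answer: no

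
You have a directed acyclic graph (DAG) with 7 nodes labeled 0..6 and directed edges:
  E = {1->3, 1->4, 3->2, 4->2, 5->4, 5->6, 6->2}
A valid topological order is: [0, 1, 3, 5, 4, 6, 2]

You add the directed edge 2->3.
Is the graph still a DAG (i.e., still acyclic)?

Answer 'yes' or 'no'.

Answer: no

Derivation:
Given toposort: [0, 1, 3, 5, 4, 6, 2]
Position of 2: index 6; position of 3: index 2
New edge 2->3: backward (u after v in old order)
Backward edge: old toposort is now invalid. Check if this creates a cycle.
Does 3 already reach 2? Reachable from 3: [2, 3]. YES -> cycle!
Still a DAG? no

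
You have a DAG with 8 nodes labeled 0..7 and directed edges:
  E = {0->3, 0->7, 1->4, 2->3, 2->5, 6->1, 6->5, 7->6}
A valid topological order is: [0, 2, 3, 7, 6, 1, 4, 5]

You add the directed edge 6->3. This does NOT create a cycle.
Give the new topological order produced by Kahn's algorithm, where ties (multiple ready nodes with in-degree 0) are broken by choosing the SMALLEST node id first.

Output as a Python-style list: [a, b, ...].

Old toposort: [0, 2, 3, 7, 6, 1, 4, 5]
Added edge: 6->3
Position of 6 (4) > position of 3 (2). Must reorder: 6 must now come before 3.
Run Kahn's algorithm (break ties by smallest node id):
  initial in-degrees: [0, 1, 0, 3, 1, 2, 1, 1]
  ready (indeg=0): [0, 2]
  pop 0: indeg[3]->2; indeg[7]->0 | ready=[2, 7] | order so far=[0]
  pop 2: indeg[3]->1; indeg[5]->1 | ready=[7] | order so far=[0, 2]
  pop 7: indeg[6]->0 | ready=[6] | order so far=[0, 2, 7]
  pop 6: indeg[1]->0; indeg[3]->0; indeg[5]->0 | ready=[1, 3, 5] | order so far=[0, 2, 7, 6]
  pop 1: indeg[4]->0 | ready=[3, 4, 5] | order so far=[0, 2, 7, 6, 1]
  pop 3: no out-edges | ready=[4, 5] | order so far=[0, 2, 7, 6, 1, 3]
  pop 4: no out-edges | ready=[5] | order so far=[0, 2, 7, 6, 1, 3, 4]
  pop 5: no out-edges | ready=[] | order so far=[0, 2, 7, 6, 1, 3, 4, 5]
  Result: [0, 2, 7, 6, 1, 3, 4, 5]

Answer: [0, 2, 7, 6, 1, 3, 4, 5]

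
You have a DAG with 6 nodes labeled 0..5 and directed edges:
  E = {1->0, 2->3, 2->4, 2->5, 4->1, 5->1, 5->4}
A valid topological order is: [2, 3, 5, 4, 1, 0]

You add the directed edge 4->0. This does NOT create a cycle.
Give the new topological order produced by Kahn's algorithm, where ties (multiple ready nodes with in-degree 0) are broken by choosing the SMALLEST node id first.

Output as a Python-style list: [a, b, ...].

Answer: [2, 3, 5, 4, 1, 0]

Derivation:
Old toposort: [2, 3, 5, 4, 1, 0]
Added edge: 4->0
Position of 4 (3) < position of 0 (5). Old order still valid.
Run Kahn's algorithm (break ties by smallest node id):
  initial in-degrees: [2, 2, 0, 1, 2, 1]
  ready (indeg=0): [2]
  pop 2: indeg[3]->0; indeg[4]->1; indeg[5]->0 | ready=[3, 5] | order so far=[2]
  pop 3: no out-edges | ready=[5] | order so far=[2, 3]
  pop 5: indeg[1]->1; indeg[4]->0 | ready=[4] | order so far=[2, 3, 5]
  pop 4: indeg[0]->1; indeg[1]->0 | ready=[1] | order so far=[2, 3, 5, 4]
  pop 1: indeg[0]->0 | ready=[0] | order so far=[2, 3, 5, 4, 1]
  pop 0: no out-edges | ready=[] | order so far=[2, 3, 5, 4, 1, 0]
  Result: [2, 3, 5, 4, 1, 0]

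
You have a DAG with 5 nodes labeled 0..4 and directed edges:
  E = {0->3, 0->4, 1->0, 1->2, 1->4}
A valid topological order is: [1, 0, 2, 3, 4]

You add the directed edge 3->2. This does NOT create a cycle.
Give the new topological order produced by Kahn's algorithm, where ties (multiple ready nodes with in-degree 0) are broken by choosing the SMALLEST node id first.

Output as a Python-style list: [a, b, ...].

Answer: [1, 0, 3, 2, 4]

Derivation:
Old toposort: [1, 0, 2, 3, 4]
Added edge: 3->2
Position of 3 (3) > position of 2 (2). Must reorder: 3 must now come before 2.
Run Kahn's algorithm (break ties by smallest node id):
  initial in-degrees: [1, 0, 2, 1, 2]
  ready (indeg=0): [1]
  pop 1: indeg[0]->0; indeg[2]->1; indeg[4]->1 | ready=[0] | order so far=[1]
  pop 0: indeg[3]->0; indeg[4]->0 | ready=[3, 4] | order so far=[1, 0]
  pop 3: indeg[2]->0 | ready=[2, 4] | order so far=[1, 0, 3]
  pop 2: no out-edges | ready=[4] | order so far=[1, 0, 3, 2]
  pop 4: no out-edges | ready=[] | order so far=[1, 0, 3, 2, 4]
  Result: [1, 0, 3, 2, 4]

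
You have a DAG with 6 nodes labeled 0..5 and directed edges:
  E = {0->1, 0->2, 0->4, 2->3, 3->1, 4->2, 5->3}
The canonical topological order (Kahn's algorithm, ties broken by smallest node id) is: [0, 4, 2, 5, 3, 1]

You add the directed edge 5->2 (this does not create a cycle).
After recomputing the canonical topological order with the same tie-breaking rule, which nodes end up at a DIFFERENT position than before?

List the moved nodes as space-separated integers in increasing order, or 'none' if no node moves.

Answer: 2 5

Derivation:
Old toposort: [0, 4, 2, 5, 3, 1]
Added edge 5->2
Recompute Kahn (smallest-id tiebreak):
  initial in-degrees: [0, 2, 3, 2, 1, 0]
  ready (indeg=0): [0, 5]
  pop 0: indeg[1]->1; indeg[2]->2; indeg[4]->0 | ready=[4, 5] | order so far=[0]
  pop 4: indeg[2]->1 | ready=[5] | order so far=[0, 4]
  pop 5: indeg[2]->0; indeg[3]->1 | ready=[2] | order so far=[0, 4, 5]
  pop 2: indeg[3]->0 | ready=[3] | order so far=[0, 4, 5, 2]
  pop 3: indeg[1]->0 | ready=[1] | order so far=[0, 4, 5, 2, 3]
  pop 1: no out-edges | ready=[] | order so far=[0, 4, 5, 2, 3, 1]
New canonical toposort: [0, 4, 5, 2, 3, 1]
Compare positions:
  Node 0: index 0 -> 0 (same)
  Node 1: index 5 -> 5 (same)
  Node 2: index 2 -> 3 (moved)
  Node 3: index 4 -> 4 (same)
  Node 4: index 1 -> 1 (same)
  Node 5: index 3 -> 2 (moved)
Nodes that changed position: 2 5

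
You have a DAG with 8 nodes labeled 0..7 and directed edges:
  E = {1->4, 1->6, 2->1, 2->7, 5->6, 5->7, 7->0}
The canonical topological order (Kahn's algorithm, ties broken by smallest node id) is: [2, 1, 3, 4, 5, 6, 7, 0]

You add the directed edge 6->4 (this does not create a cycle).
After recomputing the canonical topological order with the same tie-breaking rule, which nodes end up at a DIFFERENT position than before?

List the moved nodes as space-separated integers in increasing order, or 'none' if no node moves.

Answer: 4 5 6

Derivation:
Old toposort: [2, 1, 3, 4, 5, 6, 7, 0]
Added edge 6->4
Recompute Kahn (smallest-id tiebreak):
  initial in-degrees: [1, 1, 0, 0, 2, 0, 2, 2]
  ready (indeg=0): [2, 3, 5]
  pop 2: indeg[1]->0; indeg[7]->1 | ready=[1, 3, 5] | order so far=[2]
  pop 1: indeg[4]->1; indeg[6]->1 | ready=[3, 5] | order so far=[2, 1]
  pop 3: no out-edges | ready=[5] | order so far=[2, 1, 3]
  pop 5: indeg[6]->0; indeg[7]->0 | ready=[6, 7] | order so far=[2, 1, 3, 5]
  pop 6: indeg[4]->0 | ready=[4, 7] | order so far=[2, 1, 3, 5, 6]
  pop 4: no out-edges | ready=[7] | order so far=[2, 1, 3, 5, 6, 4]
  pop 7: indeg[0]->0 | ready=[0] | order so far=[2, 1, 3, 5, 6, 4, 7]
  pop 0: no out-edges | ready=[] | order so far=[2, 1, 3, 5, 6, 4, 7, 0]
New canonical toposort: [2, 1, 3, 5, 6, 4, 7, 0]
Compare positions:
  Node 0: index 7 -> 7 (same)
  Node 1: index 1 -> 1 (same)
  Node 2: index 0 -> 0 (same)
  Node 3: index 2 -> 2 (same)
  Node 4: index 3 -> 5 (moved)
  Node 5: index 4 -> 3 (moved)
  Node 6: index 5 -> 4 (moved)
  Node 7: index 6 -> 6 (same)
Nodes that changed position: 4 5 6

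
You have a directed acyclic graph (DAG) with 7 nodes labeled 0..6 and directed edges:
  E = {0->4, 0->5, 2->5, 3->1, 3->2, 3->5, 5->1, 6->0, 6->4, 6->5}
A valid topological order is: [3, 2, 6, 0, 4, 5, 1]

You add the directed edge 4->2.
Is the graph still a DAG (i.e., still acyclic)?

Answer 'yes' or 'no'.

Given toposort: [3, 2, 6, 0, 4, 5, 1]
Position of 4: index 4; position of 2: index 1
New edge 4->2: backward (u after v in old order)
Backward edge: old toposort is now invalid. Check if this creates a cycle.
Does 2 already reach 4? Reachable from 2: [1, 2, 5]. NO -> still a DAG (reorder needed).
Still a DAG? yes

Answer: yes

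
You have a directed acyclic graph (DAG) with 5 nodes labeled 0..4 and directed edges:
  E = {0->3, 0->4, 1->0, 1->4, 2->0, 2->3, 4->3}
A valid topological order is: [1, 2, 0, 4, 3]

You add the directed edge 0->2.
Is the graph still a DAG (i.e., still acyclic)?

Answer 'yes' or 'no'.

Answer: no

Derivation:
Given toposort: [1, 2, 0, 4, 3]
Position of 0: index 2; position of 2: index 1
New edge 0->2: backward (u after v in old order)
Backward edge: old toposort is now invalid. Check if this creates a cycle.
Does 2 already reach 0? Reachable from 2: [0, 2, 3, 4]. YES -> cycle!
Still a DAG? no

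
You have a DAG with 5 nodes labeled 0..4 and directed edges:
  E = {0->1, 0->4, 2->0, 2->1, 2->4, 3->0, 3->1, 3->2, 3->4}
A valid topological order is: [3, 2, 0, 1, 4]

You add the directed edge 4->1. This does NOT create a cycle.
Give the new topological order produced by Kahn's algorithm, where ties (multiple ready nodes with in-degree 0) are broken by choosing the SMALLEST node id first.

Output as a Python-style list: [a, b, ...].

Old toposort: [3, 2, 0, 1, 4]
Added edge: 4->1
Position of 4 (4) > position of 1 (3). Must reorder: 4 must now come before 1.
Run Kahn's algorithm (break ties by smallest node id):
  initial in-degrees: [2, 4, 1, 0, 3]
  ready (indeg=0): [3]
  pop 3: indeg[0]->1; indeg[1]->3; indeg[2]->0; indeg[4]->2 | ready=[2] | order so far=[3]
  pop 2: indeg[0]->0; indeg[1]->2; indeg[4]->1 | ready=[0] | order so far=[3, 2]
  pop 0: indeg[1]->1; indeg[4]->0 | ready=[4] | order so far=[3, 2, 0]
  pop 4: indeg[1]->0 | ready=[1] | order so far=[3, 2, 0, 4]
  pop 1: no out-edges | ready=[] | order so far=[3, 2, 0, 4, 1]
  Result: [3, 2, 0, 4, 1]

Answer: [3, 2, 0, 4, 1]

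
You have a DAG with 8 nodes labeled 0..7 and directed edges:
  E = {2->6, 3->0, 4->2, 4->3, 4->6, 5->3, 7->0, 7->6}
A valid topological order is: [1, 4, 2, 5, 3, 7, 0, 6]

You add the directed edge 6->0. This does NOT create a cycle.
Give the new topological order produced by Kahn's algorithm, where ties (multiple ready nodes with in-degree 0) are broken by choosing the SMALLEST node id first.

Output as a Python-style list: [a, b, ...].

Answer: [1, 4, 2, 5, 3, 7, 6, 0]

Derivation:
Old toposort: [1, 4, 2, 5, 3, 7, 0, 6]
Added edge: 6->0
Position of 6 (7) > position of 0 (6). Must reorder: 6 must now come before 0.
Run Kahn's algorithm (break ties by smallest node id):
  initial in-degrees: [3, 0, 1, 2, 0, 0, 3, 0]
  ready (indeg=0): [1, 4, 5, 7]
  pop 1: no out-edges | ready=[4, 5, 7] | order so far=[1]
  pop 4: indeg[2]->0; indeg[3]->1; indeg[6]->2 | ready=[2, 5, 7] | order so far=[1, 4]
  pop 2: indeg[6]->1 | ready=[5, 7] | order so far=[1, 4, 2]
  pop 5: indeg[3]->0 | ready=[3, 7] | order so far=[1, 4, 2, 5]
  pop 3: indeg[0]->2 | ready=[7] | order so far=[1, 4, 2, 5, 3]
  pop 7: indeg[0]->1; indeg[6]->0 | ready=[6] | order so far=[1, 4, 2, 5, 3, 7]
  pop 6: indeg[0]->0 | ready=[0] | order so far=[1, 4, 2, 5, 3, 7, 6]
  pop 0: no out-edges | ready=[] | order so far=[1, 4, 2, 5, 3, 7, 6, 0]
  Result: [1, 4, 2, 5, 3, 7, 6, 0]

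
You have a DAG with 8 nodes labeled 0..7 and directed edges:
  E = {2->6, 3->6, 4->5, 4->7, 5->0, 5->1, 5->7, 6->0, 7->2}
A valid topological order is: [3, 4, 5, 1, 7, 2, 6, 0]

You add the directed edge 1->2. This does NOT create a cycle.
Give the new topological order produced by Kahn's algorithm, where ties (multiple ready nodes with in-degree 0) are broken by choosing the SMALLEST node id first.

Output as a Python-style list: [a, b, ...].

Old toposort: [3, 4, 5, 1, 7, 2, 6, 0]
Added edge: 1->2
Position of 1 (3) < position of 2 (5). Old order still valid.
Run Kahn's algorithm (break ties by smallest node id):
  initial in-degrees: [2, 1, 2, 0, 0, 1, 2, 2]
  ready (indeg=0): [3, 4]
  pop 3: indeg[6]->1 | ready=[4] | order so far=[3]
  pop 4: indeg[5]->0; indeg[7]->1 | ready=[5] | order so far=[3, 4]
  pop 5: indeg[0]->1; indeg[1]->0; indeg[7]->0 | ready=[1, 7] | order so far=[3, 4, 5]
  pop 1: indeg[2]->1 | ready=[7] | order so far=[3, 4, 5, 1]
  pop 7: indeg[2]->0 | ready=[2] | order so far=[3, 4, 5, 1, 7]
  pop 2: indeg[6]->0 | ready=[6] | order so far=[3, 4, 5, 1, 7, 2]
  pop 6: indeg[0]->0 | ready=[0] | order so far=[3, 4, 5, 1, 7, 2, 6]
  pop 0: no out-edges | ready=[] | order so far=[3, 4, 5, 1, 7, 2, 6, 0]
  Result: [3, 4, 5, 1, 7, 2, 6, 0]

Answer: [3, 4, 5, 1, 7, 2, 6, 0]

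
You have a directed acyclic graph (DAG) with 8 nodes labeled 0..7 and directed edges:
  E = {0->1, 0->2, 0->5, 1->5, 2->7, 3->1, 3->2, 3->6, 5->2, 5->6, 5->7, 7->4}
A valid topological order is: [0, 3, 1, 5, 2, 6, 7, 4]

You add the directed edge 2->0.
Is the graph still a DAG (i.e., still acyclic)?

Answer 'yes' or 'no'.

Answer: no

Derivation:
Given toposort: [0, 3, 1, 5, 2, 6, 7, 4]
Position of 2: index 4; position of 0: index 0
New edge 2->0: backward (u after v in old order)
Backward edge: old toposort is now invalid. Check if this creates a cycle.
Does 0 already reach 2? Reachable from 0: [0, 1, 2, 4, 5, 6, 7]. YES -> cycle!
Still a DAG? no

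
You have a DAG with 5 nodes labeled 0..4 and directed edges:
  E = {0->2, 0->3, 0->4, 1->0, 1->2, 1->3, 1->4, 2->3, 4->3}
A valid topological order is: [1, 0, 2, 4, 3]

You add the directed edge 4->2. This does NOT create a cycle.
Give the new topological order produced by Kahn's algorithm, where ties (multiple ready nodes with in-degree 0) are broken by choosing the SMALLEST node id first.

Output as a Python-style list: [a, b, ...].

Answer: [1, 0, 4, 2, 3]

Derivation:
Old toposort: [1, 0, 2, 4, 3]
Added edge: 4->2
Position of 4 (3) > position of 2 (2). Must reorder: 4 must now come before 2.
Run Kahn's algorithm (break ties by smallest node id):
  initial in-degrees: [1, 0, 3, 4, 2]
  ready (indeg=0): [1]
  pop 1: indeg[0]->0; indeg[2]->2; indeg[3]->3; indeg[4]->1 | ready=[0] | order so far=[1]
  pop 0: indeg[2]->1; indeg[3]->2; indeg[4]->0 | ready=[4] | order so far=[1, 0]
  pop 4: indeg[2]->0; indeg[3]->1 | ready=[2] | order so far=[1, 0, 4]
  pop 2: indeg[3]->0 | ready=[3] | order so far=[1, 0, 4, 2]
  pop 3: no out-edges | ready=[] | order so far=[1, 0, 4, 2, 3]
  Result: [1, 0, 4, 2, 3]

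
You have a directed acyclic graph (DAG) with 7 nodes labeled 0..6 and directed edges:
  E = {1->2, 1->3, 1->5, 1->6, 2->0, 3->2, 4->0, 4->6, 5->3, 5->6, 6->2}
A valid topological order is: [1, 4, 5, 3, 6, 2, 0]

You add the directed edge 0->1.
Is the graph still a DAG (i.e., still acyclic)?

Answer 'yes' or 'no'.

Given toposort: [1, 4, 5, 3, 6, 2, 0]
Position of 0: index 6; position of 1: index 0
New edge 0->1: backward (u after v in old order)
Backward edge: old toposort is now invalid. Check if this creates a cycle.
Does 1 already reach 0? Reachable from 1: [0, 1, 2, 3, 5, 6]. YES -> cycle!
Still a DAG? no

Answer: no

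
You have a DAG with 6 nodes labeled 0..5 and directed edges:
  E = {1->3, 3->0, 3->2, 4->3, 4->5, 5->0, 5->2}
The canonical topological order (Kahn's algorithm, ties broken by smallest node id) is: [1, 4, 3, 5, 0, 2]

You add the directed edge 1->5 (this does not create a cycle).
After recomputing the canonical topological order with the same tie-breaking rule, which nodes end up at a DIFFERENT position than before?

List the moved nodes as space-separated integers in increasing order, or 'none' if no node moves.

Answer: none

Derivation:
Old toposort: [1, 4, 3, 5, 0, 2]
Added edge 1->5
Recompute Kahn (smallest-id tiebreak):
  initial in-degrees: [2, 0, 2, 2, 0, 2]
  ready (indeg=0): [1, 4]
  pop 1: indeg[3]->1; indeg[5]->1 | ready=[4] | order so far=[1]
  pop 4: indeg[3]->0; indeg[5]->0 | ready=[3, 5] | order so far=[1, 4]
  pop 3: indeg[0]->1; indeg[2]->1 | ready=[5] | order so far=[1, 4, 3]
  pop 5: indeg[0]->0; indeg[2]->0 | ready=[0, 2] | order so far=[1, 4, 3, 5]
  pop 0: no out-edges | ready=[2] | order so far=[1, 4, 3, 5, 0]
  pop 2: no out-edges | ready=[] | order so far=[1, 4, 3, 5, 0, 2]
New canonical toposort: [1, 4, 3, 5, 0, 2]
Compare positions:
  Node 0: index 4 -> 4 (same)
  Node 1: index 0 -> 0 (same)
  Node 2: index 5 -> 5 (same)
  Node 3: index 2 -> 2 (same)
  Node 4: index 1 -> 1 (same)
  Node 5: index 3 -> 3 (same)
Nodes that changed position: none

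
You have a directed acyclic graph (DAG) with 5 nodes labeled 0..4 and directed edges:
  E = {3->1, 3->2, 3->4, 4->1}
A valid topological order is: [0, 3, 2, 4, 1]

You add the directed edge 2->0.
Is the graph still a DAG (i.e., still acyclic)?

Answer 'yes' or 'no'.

Given toposort: [0, 3, 2, 4, 1]
Position of 2: index 2; position of 0: index 0
New edge 2->0: backward (u after v in old order)
Backward edge: old toposort is now invalid. Check if this creates a cycle.
Does 0 already reach 2? Reachable from 0: [0]. NO -> still a DAG (reorder needed).
Still a DAG? yes

Answer: yes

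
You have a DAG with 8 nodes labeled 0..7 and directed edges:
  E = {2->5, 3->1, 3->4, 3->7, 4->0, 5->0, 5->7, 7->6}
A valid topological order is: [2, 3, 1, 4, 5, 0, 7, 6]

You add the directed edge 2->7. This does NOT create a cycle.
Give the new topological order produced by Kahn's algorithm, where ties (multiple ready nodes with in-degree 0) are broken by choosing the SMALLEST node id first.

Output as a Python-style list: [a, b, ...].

Old toposort: [2, 3, 1, 4, 5, 0, 7, 6]
Added edge: 2->7
Position of 2 (0) < position of 7 (6). Old order still valid.
Run Kahn's algorithm (break ties by smallest node id):
  initial in-degrees: [2, 1, 0, 0, 1, 1, 1, 3]
  ready (indeg=0): [2, 3]
  pop 2: indeg[5]->0; indeg[7]->2 | ready=[3, 5] | order so far=[2]
  pop 3: indeg[1]->0; indeg[4]->0; indeg[7]->1 | ready=[1, 4, 5] | order so far=[2, 3]
  pop 1: no out-edges | ready=[4, 5] | order so far=[2, 3, 1]
  pop 4: indeg[0]->1 | ready=[5] | order so far=[2, 3, 1, 4]
  pop 5: indeg[0]->0; indeg[7]->0 | ready=[0, 7] | order so far=[2, 3, 1, 4, 5]
  pop 0: no out-edges | ready=[7] | order so far=[2, 3, 1, 4, 5, 0]
  pop 7: indeg[6]->0 | ready=[6] | order so far=[2, 3, 1, 4, 5, 0, 7]
  pop 6: no out-edges | ready=[] | order so far=[2, 3, 1, 4, 5, 0, 7, 6]
  Result: [2, 3, 1, 4, 5, 0, 7, 6]

Answer: [2, 3, 1, 4, 5, 0, 7, 6]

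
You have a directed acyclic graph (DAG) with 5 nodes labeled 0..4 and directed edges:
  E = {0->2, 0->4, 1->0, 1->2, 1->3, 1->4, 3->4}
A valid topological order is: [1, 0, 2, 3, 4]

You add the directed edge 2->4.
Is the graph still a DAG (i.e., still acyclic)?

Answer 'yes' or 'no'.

Answer: yes

Derivation:
Given toposort: [1, 0, 2, 3, 4]
Position of 2: index 2; position of 4: index 4
New edge 2->4: forward
Forward edge: respects the existing order. Still a DAG, same toposort still valid.
Still a DAG? yes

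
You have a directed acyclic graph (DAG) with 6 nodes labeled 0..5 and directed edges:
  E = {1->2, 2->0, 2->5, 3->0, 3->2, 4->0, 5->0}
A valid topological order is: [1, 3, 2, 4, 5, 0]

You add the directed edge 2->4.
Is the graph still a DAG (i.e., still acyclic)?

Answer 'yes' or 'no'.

Answer: yes

Derivation:
Given toposort: [1, 3, 2, 4, 5, 0]
Position of 2: index 2; position of 4: index 3
New edge 2->4: forward
Forward edge: respects the existing order. Still a DAG, same toposort still valid.
Still a DAG? yes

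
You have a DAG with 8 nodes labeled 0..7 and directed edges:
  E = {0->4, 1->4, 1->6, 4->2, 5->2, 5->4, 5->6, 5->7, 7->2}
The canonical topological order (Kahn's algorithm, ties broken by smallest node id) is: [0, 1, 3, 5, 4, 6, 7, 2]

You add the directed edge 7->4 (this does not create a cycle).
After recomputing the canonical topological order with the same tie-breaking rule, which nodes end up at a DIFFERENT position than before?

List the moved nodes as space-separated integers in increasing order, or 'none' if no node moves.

Answer: 4 6 7

Derivation:
Old toposort: [0, 1, 3, 5, 4, 6, 7, 2]
Added edge 7->4
Recompute Kahn (smallest-id tiebreak):
  initial in-degrees: [0, 0, 3, 0, 4, 0, 2, 1]
  ready (indeg=0): [0, 1, 3, 5]
  pop 0: indeg[4]->3 | ready=[1, 3, 5] | order so far=[0]
  pop 1: indeg[4]->2; indeg[6]->1 | ready=[3, 5] | order so far=[0, 1]
  pop 3: no out-edges | ready=[5] | order so far=[0, 1, 3]
  pop 5: indeg[2]->2; indeg[4]->1; indeg[6]->0; indeg[7]->0 | ready=[6, 7] | order so far=[0, 1, 3, 5]
  pop 6: no out-edges | ready=[7] | order so far=[0, 1, 3, 5, 6]
  pop 7: indeg[2]->1; indeg[4]->0 | ready=[4] | order so far=[0, 1, 3, 5, 6, 7]
  pop 4: indeg[2]->0 | ready=[2] | order so far=[0, 1, 3, 5, 6, 7, 4]
  pop 2: no out-edges | ready=[] | order so far=[0, 1, 3, 5, 6, 7, 4, 2]
New canonical toposort: [0, 1, 3, 5, 6, 7, 4, 2]
Compare positions:
  Node 0: index 0 -> 0 (same)
  Node 1: index 1 -> 1 (same)
  Node 2: index 7 -> 7 (same)
  Node 3: index 2 -> 2 (same)
  Node 4: index 4 -> 6 (moved)
  Node 5: index 3 -> 3 (same)
  Node 6: index 5 -> 4 (moved)
  Node 7: index 6 -> 5 (moved)
Nodes that changed position: 4 6 7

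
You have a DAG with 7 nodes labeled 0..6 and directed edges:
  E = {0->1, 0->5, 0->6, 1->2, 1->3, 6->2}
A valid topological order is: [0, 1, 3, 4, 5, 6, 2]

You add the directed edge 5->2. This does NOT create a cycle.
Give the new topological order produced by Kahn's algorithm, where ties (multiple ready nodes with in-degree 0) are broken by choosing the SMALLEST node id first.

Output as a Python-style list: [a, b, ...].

Old toposort: [0, 1, 3, 4, 5, 6, 2]
Added edge: 5->2
Position of 5 (4) < position of 2 (6). Old order still valid.
Run Kahn's algorithm (break ties by smallest node id):
  initial in-degrees: [0, 1, 3, 1, 0, 1, 1]
  ready (indeg=0): [0, 4]
  pop 0: indeg[1]->0; indeg[5]->0; indeg[6]->0 | ready=[1, 4, 5, 6] | order so far=[0]
  pop 1: indeg[2]->2; indeg[3]->0 | ready=[3, 4, 5, 6] | order so far=[0, 1]
  pop 3: no out-edges | ready=[4, 5, 6] | order so far=[0, 1, 3]
  pop 4: no out-edges | ready=[5, 6] | order so far=[0, 1, 3, 4]
  pop 5: indeg[2]->1 | ready=[6] | order so far=[0, 1, 3, 4, 5]
  pop 6: indeg[2]->0 | ready=[2] | order so far=[0, 1, 3, 4, 5, 6]
  pop 2: no out-edges | ready=[] | order so far=[0, 1, 3, 4, 5, 6, 2]
  Result: [0, 1, 3, 4, 5, 6, 2]

Answer: [0, 1, 3, 4, 5, 6, 2]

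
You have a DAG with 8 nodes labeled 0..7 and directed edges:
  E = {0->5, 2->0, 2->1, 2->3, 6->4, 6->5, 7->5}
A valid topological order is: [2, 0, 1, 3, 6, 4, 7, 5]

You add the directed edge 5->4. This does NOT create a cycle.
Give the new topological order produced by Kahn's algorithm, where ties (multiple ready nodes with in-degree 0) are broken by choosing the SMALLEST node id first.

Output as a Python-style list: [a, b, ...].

Old toposort: [2, 0, 1, 3, 6, 4, 7, 5]
Added edge: 5->4
Position of 5 (7) > position of 4 (5). Must reorder: 5 must now come before 4.
Run Kahn's algorithm (break ties by smallest node id):
  initial in-degrees: [1, 1, 0, 1, 2, 3, 0, 0]
  ready (indeg=0): [2, 6, 7]
  pop 2: indeg[0]->0; indeg[1]->0; indeg[3]->0 | ready=[0, 1, 3, 6, 7] | order so far=[2]
  pop 0: indeg[5]->2 | ready=[1, 3, 6, 7] | order so far=[2, 0]
  pop 1: no out-edges | ready=[3, 6, 7] | order so far=[2, 0, 1]
  pop 3: no out-edges | ready=[6, 7] | order so far=[2, 0, 1, 3]
  pop 6: indeg[4]->1; indeg[5]->1 | ready=[7] | order so far=[2, 0, 1, 3, 6]
  pop 7: indeg[5]->0 | ready=[5] | order so far=[2, 0, 1, 3, 6, 7]
  pop 5: indeg[4]->0 | ready=[4] | order so far=[2, 0, 1, 3, 6, 7, 5]
  pop 4: no out-edges | ready=[] | order so far=[2, 0, 1, 3, 6, 7, 5, 4]
  Result: [2, 0, 1, 3, 6, 7, 5, 4]

Answer: [2, 0, 1, 3, 6, 7, 5, 4]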